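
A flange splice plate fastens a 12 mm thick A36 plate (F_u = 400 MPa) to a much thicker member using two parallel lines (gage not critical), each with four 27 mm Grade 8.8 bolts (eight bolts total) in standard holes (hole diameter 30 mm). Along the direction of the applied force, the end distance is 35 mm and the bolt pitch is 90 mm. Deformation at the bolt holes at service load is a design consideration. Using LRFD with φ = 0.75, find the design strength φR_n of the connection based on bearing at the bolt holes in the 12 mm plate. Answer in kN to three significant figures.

Per bolt r_n = 1.2 l_c t F_u ≤ 2.4 d t F_u; upper limit = 2.4 × 27 × 12 × 400 / 1000 = 311 kN.
Edge bolt: l_c = 35 − 30/2 = 20 mm → 1.2 × 20 × 12 × 400 / 1000 = 115.2 → r_n = 115.2 kN.
Interior bolts: l_c = 90 − 30 = 60 mm → 1.2 × 60 × 12 × 400 / 1000 = 345.6 → r_n = 311 kN.
R_n = 2 × 115.2 + 6 × 311 = 2097 kN.
Design strength φR_n = 0.75 × 2097 = 1570 kN.

1570 kN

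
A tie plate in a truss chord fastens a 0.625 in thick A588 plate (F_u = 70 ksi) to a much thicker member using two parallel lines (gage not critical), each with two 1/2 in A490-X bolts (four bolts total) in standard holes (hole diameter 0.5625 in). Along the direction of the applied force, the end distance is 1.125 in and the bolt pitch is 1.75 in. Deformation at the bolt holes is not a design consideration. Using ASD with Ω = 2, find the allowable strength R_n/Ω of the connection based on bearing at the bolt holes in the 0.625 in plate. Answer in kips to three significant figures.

121 kips

Per bolt r_n = 1.5 l_c t F_u ≤ 3.0 d t F_u; upper limit = 3.0 × 0.5 × 0.625 × 70 = 65.62 kips.
Edge bolt: l_c = 1.125 − 0.5625/2 = 0.8438 in → 1.5 × 0.8438 × 0.625 × 70 = 55.37 → r_n = 55.37 kips.
Interior bolts: l_c = 1.75 − 0.5625 = 1.188 in → 1.5 × 1.188 × 0.625 × 70 = 77.93 → r_n = 65.62 kips.
R_n = 2 × 55.37 + 2 × 65.62 = 242 kips.
Allowable strength R_n/Ω = 242 / 2 = 121 kips.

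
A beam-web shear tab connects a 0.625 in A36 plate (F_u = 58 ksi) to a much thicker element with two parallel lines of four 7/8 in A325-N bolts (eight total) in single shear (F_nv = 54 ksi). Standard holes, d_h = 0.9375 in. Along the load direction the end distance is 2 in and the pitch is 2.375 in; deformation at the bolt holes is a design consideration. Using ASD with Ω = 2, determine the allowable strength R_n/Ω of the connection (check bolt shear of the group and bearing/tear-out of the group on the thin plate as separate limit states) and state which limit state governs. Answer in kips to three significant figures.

Bolt shear: A_b = π·0.875²/4 = 0.6013 in²; R_n = 54 × 0.6013 × 8 × 1 = 259.8 kips → 259.8 / 2 = 130 kips.
Bearing (1.2 l_c t F_u ≤ 2.4 d t F_u): upper limit = 2.4·0.875·0.625·58 = 76.12 kips.
  Edge l_c = 2 − 0.9375/2 = 1.531 → r_n = 66.61 kips; interior l_c = 2.375 − 0.9375 = 1.438 → r_n = 62.53 kips.
  R_n,bearing = 2·66.61 + 6·62.53 = 508.4 kips → 508.4 / 2 = 254 kips.
Bolt shear governs: 130 kips.

130 kips (bolt shear governs)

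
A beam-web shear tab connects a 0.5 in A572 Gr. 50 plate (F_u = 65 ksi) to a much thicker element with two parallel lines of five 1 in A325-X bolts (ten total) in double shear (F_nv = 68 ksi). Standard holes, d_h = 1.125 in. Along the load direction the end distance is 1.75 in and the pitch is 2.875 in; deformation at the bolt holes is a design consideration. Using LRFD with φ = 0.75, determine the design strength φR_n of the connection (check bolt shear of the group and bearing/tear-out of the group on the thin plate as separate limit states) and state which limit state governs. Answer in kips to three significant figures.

479 kips (bearing governs)

Bolt shear: A_b = π·1²/4 = 0.7854 in²; R_n = 68 × 0.7854 × 10 × 2 = 1068 kips → 0.75 × 1068 = 801 kips.
Bearing (1.2 l_c t F_u ≤ 2.4 d t F_u): upper limit = 2.4·1·0.5·65 = 78 kips.
  Edge l_c = 1.75 − 1.125/2 = 1.188 → r_n = 46.31 kips; interior l_c = 2.875 − 1.125 = 1.75 → r_n = 68.25 kips.
  R_n,bearing = 2·46.31 + 8·68.25 = 638.6 kips → 0.75 × 638.6 = 479 kips.
Bearing governs: 479 kips.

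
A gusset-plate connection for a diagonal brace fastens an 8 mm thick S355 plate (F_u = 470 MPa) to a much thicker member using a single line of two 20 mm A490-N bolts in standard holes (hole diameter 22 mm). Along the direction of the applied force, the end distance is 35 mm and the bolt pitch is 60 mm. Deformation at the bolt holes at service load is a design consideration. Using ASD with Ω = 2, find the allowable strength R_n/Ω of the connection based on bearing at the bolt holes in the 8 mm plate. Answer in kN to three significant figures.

140 kN

Per bolt r_n = 1.2 l_c t F_u ≤ 2.4 d t F_u; upper limit = 2.4 × 20 × 8 × 470 / 1000 = 180.5 kN.
Edge bolt: l_c = 35 − 22/2 = 24 mm → 1.2 × 24 × 8 × 470 / 1000 = 108.3 → r_n = 108.3 kN.
Interior bolts: l_c = 60 − 22 = 38 mm → 1.2 × 38 × 8 × 470 / 1000 = 171.5 → r_n = 171.5 kN.
R_n = 1 × 108.3 + 1 × 171.5 = 279.7 kN.
Allowable strength R_n/Ω = 279.7 / 2 = 140 kN.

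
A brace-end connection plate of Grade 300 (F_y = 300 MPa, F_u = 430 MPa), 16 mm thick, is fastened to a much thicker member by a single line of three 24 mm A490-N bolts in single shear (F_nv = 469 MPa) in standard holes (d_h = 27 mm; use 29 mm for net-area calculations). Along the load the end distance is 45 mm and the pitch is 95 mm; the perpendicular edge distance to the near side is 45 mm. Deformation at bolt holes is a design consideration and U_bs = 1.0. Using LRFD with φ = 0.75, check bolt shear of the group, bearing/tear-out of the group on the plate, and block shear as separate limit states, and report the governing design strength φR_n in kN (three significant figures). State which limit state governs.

477 kN (bolt shear governs)

Bolt shear: A_b = π·24²/4 = 452.4 mm²; R_n = 469 × 452.4 × 3 × 1 / 1000 = 636.5 kN → 0.75 × 636.5 = 477 kN.
Bearing: edge l_c = 31.5, r_n = 260.1 kN; interior l_c = 68, r_n = 396.3 kN; R_n = 260.1 + 2·396.3 = 1053 kN → 789 kN.
Block shear: A_gv = 3760, A_nv = 2600, A_nt = 488 mm²; R_n = min(0.6F_uA_nv, 0.6F_yA_gv) + U_bs·F_u·A_nt = 880.6 kN → 660 kN.
Bolt shear governs: 477 kN.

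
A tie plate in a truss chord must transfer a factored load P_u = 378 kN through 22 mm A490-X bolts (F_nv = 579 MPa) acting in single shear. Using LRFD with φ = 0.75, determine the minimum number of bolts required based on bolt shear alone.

A_b = π·22²/4 = 380.1 mm².
Per-bolt design strength φR_n = 0.75 × 579 × 380.1 × 1 / 1000 = 165.1 kN.
n ≥ 378 / 165.1 = 2.29 → use 3 bolts.

3 bolts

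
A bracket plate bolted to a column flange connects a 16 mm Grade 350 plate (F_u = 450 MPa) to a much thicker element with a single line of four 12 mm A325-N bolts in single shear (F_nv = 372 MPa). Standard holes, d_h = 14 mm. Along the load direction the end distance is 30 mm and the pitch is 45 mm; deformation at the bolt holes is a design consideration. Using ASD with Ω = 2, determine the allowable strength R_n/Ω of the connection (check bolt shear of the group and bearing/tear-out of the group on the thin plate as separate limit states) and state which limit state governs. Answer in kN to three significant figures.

Bolt shear: A_b = π·12²/4 = 113.1 mm²; R_n = 372 × 113.1 × 4 × 1 / 1000 = 168.3 kN → 168.3 / 2 = 84.1 kN.
Bearing (1.2 l_c t F_u ≤ 2.4 d t F_u): upper limit = 2.4·12·16·450 / 1000 = 207.4 kN.
  Edge l_c = 30 − 14/2 = 23 → r_n = 198.7 kN; interior l_c = 45 − 14 = 31 → r_n = 207.4 kN.
  R_n,bearing = 1·198.7 + 3·207.4 = 820.8 kN → 820.8 / 2 = 410 kN.
Bolt shear governs: 84.1 kN.

84.1 kN (bolt shear governs)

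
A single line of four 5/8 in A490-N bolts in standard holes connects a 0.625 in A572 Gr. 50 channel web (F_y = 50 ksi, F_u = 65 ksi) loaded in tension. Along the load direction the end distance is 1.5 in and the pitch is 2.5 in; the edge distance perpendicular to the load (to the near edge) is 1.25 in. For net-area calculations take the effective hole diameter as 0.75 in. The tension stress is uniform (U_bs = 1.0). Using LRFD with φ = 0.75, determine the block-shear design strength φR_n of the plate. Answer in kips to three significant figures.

143 kips

Shear plane L_v = 1.5 + 3·2.5 = 9 in; A_gv = 9 × 0.625 = 5.625 in².
A_nv = (9 − 3.5·0.75) × 0.625 = 3.984 in².
A_nt = (1.25 − 0.5·0.75) × 0.625 = 0.5469 in².
0.6 F_u A_nv = 155.4 kips; 0.6 F_y A_gv = 168.8 kips → shear rupture governs the shear term.
R_n = 155.4 + 1.0 × 65 × 0.5469 = 190.9 kips.
Design strength φR_n = 0.75 × 190.9 = 143 kips.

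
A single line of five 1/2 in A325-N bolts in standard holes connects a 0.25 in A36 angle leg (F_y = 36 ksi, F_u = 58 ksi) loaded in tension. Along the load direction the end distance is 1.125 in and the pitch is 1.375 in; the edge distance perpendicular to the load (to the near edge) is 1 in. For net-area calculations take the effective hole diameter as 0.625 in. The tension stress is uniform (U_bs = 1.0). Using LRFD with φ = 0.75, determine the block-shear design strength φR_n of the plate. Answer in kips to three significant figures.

32.4 kips

Shear plane L_v = 1.125 + 4·1.375 = 6.625 in; A_gv = 6.625 × 0.25 = 1.656 in².
A_nv = (6.625 − 4.5·0.625) × 0.25 = 0.9531 in².
A_nt = (1 − 0.5·0.625) × 0.25 = 0.1719 in².
0.6 F_u A_nv = 33.17 kips; 0.6 F_y A_gv = 35.77 kips → shear rupture governs the shear term.
R_n = 33.17 + 1.0 × 58 × 0.1719 = 43.14 kips.
Design strength φR_n = 0.75 × 43.14 = 32.4 kips.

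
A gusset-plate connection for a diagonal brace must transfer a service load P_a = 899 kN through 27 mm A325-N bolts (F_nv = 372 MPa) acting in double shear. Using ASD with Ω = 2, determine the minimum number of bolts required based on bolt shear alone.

A_b = π·27²/4 = 572.6 mm².
Per-bolt allowable strength R_n/Ω = 372 × 572.6 × 2 / 1000 / 2 = 213 kN.
n ≥ 899 / 213 = 4.221 → use 5 bolts.

5 bolts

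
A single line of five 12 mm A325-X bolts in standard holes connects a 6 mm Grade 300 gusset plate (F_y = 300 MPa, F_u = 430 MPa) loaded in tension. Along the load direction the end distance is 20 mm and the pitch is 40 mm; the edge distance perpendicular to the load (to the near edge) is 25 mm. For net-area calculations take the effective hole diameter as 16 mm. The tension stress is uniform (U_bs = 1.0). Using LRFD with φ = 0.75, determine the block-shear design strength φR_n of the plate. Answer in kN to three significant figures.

Shear plane L_v = 20 + 4·40 = 180 mm; A_gv = 180 × 6 = 1080 mm².
A_nv = (180 − 4.5·16) × 6 = 648 mm².
A_nt = (25 − 0.5·16) × 6 = 102 mm².
0.6 F_u A_nv = 167.2 kN; 0.6 F_y A_gv = 194.4 kN → shear rupture governs the shear term.
R_n = 167.2 + 1.0 × 430 × 102 / 1000 = 211 kN.
Design strength φR_n = 0.75 × 211 = 158 kN.

158 kN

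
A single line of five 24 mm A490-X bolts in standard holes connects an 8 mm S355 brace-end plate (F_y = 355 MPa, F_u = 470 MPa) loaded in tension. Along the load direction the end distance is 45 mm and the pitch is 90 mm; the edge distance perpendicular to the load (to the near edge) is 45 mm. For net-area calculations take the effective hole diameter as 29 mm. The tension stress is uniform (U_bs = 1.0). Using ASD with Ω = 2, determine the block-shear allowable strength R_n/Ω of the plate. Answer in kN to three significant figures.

367 kN

Shear plane L_v = 45 + 4·90 = 405 mm; A_gv = 405 × 8 = 3240 mm².
A_nv = (405 − 4.5·29) × 8 = 2196 mm².
A_nt = (45 − 0.5·29) × 8 = 244 mm².
0.6 F_u A_nv = 619.3 kN; 0.6 F_y A_gv = 690.1 kN → shear rupture governs the shear term.
R_n = 619.3 + 1.0 × 470 × 244 / 1000 = 734 kN.
Allowable strength R_n/Ω = 734 / 2 = 367 kN.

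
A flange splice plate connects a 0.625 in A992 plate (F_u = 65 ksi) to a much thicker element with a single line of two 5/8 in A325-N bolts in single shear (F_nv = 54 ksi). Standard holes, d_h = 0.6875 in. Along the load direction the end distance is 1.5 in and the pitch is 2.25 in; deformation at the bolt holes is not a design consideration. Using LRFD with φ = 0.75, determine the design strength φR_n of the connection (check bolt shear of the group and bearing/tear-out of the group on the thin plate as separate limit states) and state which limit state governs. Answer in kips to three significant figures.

24.9 kips (bolt shear governs)

Bolt shear: A_b = π·0.625²/4 = 0.3068 in²; R_n = 54 × 0.3068 × 2 × 1 = 33.13 kips → 0.75 × 33.13 = 24.9 kips.
Bearing (1.5 l_c t F_u ≤ 3.0 d t F_u): upper limit = 3.0·0.625·0.625·65 = 76.17 kips.
  Edge l_c = 1.5 − 0.6875/2 = 1.156 → r_n = 70.46 kips; interior l_c = 2.25 − 0.6875 = 1.562 → r_n = 76.17 kips.
  R_n,bearing = 1·70.46 + 1·76.17 = 146.6 kips → 0.75 × 146.6 = 110 kips.
Bolt shear governs: 24.9 kips.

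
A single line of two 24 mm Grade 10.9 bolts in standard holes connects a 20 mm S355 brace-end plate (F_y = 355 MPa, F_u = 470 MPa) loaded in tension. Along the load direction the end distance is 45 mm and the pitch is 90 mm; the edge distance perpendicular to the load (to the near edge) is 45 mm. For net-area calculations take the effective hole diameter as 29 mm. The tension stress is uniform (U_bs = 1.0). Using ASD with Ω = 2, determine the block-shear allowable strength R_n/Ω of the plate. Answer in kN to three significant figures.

401 kN

Shear plane L_v = 45 + 1·90 = 135 mm; A_gv = 135 × 20 = 2700 mm².
A_nv = (135 − 1.5·29) × 20 = 1830 mm².
A_nt = (45 − 0.5·29) × 20 = 610 mm².
0.6 F_u A_nv = 516.1 kN; 0.6 F_y A_gv = 575.1 kN → shear rupture governs the shear term.
R_n = 516.1 + 1.0 × 470 × 610 / 1000 = 802.8 kN.
Allowable strength R_n/Ω = 802.8 / 2 = 401 kN.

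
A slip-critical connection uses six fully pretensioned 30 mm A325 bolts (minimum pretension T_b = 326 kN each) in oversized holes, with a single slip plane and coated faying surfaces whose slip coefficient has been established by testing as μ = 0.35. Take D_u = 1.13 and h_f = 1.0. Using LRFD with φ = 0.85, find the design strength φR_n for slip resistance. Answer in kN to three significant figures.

658 kN

R_n = μ · D_u · h_f · T_b · n_s · n_b = 0.35 × 1.13 × 1.0 × 326 × 1 × 6 = 773.6 kN.
Design strength φR_n = 0.85 × 773.6 = 658 kN.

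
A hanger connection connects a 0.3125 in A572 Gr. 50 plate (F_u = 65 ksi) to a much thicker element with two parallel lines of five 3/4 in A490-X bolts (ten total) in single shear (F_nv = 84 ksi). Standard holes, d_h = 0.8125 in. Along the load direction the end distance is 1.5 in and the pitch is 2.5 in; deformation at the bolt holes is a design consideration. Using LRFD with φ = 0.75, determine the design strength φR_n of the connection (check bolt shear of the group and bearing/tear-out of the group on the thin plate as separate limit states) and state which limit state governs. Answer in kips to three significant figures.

259 kips (bearing governs)

Bolt shear: A_b = π·0.75²/4 = 0.4418 in²; R_n = 84 × 0.4418 × 10 × 1 = 371.1 kips → 0.75 × 371.1 = 278 kips.
Bearing (1.2 l_c t F_u ≤ 2.4 d t F_u): upper limit = 2.4·0.75·0.3125·65 = 36.56 kips.
  Edge l_c = 1.5 − 0.8125/2 = 1.094 → r_n = 26.66 kips; interior l_c = 2.5 − 0.8125 = 1.688 → r_n = 36.56 kips.
  R_n,bearing = 2·26.66 + 8·36.56 = 345.8 kips → 0.75 × 345.8 = 259 kips.
Bearing governs: 259 kips.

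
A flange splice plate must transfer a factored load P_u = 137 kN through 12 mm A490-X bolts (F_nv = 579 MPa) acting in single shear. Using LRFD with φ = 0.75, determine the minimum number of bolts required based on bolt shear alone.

A_b = π·12²/4 = 113.1 mm².
Per-bolt design strength φR_n = 0.75 × 579 × 113.1 × 1 / 1000 = 49.11 kN.
n ≥ 137 / 49.11 = 2.79 → use 3 bolts.

3 bolts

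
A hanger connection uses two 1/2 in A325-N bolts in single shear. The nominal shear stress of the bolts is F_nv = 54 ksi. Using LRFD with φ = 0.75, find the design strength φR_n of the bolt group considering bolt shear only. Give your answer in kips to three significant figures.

15.9 kips

A_b = π × 0.5² / 4 = 0.1963 in².
R_n = F_nv · A_b · n · n_s = 54 × 0.1963 × 2 × 1 = 21.21 kips.
Design strength φR_n = 0.75 × 21.21 = 15.9 kips.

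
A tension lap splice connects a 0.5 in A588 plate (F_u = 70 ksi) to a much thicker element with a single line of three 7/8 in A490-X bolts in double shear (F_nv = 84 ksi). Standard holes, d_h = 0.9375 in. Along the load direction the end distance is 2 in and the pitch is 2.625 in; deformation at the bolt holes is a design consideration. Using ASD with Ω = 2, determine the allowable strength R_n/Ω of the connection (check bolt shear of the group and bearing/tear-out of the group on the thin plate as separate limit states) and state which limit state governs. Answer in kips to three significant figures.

103 kips (bearing governs)

Bolt shear: A_b = π·0.875²/4 = 0.6013 in²; R_n = 84 × 0.6013 × 3 × 2 = 303.1 kips → 303.1 / 2 = 152 kips.
Bearing (1.2 l_c t F_u ≤ 2.4 d t F_u): upper limit = 2.4·0.875·0.5·70 = 73.5 kips.
  Edge l_c = 2 − 0.9375/2 = 1.531 → r_n = 64.31 kips; interior l_c = 2.625 − 0.9375 = 1.688 → r_n = 70.88 kips.
  R_n,bearing = 1·64.31 + 2·70.88 = 206.1 kips → 206.1 / 2 = 103 kips.
Bearing governs: 103 kips.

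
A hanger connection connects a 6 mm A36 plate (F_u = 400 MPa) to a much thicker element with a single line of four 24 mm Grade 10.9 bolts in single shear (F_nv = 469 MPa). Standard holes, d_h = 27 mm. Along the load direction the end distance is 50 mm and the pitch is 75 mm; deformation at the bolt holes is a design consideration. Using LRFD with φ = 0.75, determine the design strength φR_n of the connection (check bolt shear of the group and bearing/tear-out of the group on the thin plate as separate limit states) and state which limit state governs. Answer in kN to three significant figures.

390 kN (bearing governs)

Bolt shear: A_b = π·24²/4 = 452.4 mm²; R_n = 469 × 452.4 × 4 × 1 / 1000 = 848.7 kN → 0.75 × 848.7 = 637 kN.
Bearing (1.2 l_c t F_u ≤ 2.4 d t F_u): upper limit = 2.4·24·6·400 / 1000 = 138.2 kN.
  Edge l_c = 50 − 27/2 = 36.5 → r_n = 105.1 kN; interior l_c = 75 − 27 = 48 → r_n = 138.2 kN.
  R_n,bearing = 1·105.1 + 3·138.2 = 519.8 kN → 0.75 × 519.8 = 390 kN.
Bearing governs: 390 kN.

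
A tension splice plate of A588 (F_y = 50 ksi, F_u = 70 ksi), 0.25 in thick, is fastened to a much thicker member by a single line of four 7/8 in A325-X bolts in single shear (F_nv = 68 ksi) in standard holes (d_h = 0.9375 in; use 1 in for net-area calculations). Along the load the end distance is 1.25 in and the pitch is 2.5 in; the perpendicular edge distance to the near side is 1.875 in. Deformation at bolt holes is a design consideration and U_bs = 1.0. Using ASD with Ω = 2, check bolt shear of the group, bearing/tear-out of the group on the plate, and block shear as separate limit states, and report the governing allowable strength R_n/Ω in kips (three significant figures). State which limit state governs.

Bolt shear: A_b = π·0.875²/4 = 0.6013 in²; R_n = 68 × 0.6013 × 4 × 1 = 163.6 kips → 163.6 / 2 = 81.8 kips.
Bearing: edge l_c = 0.7812, r_n = 16.41 kips; interior l_c = 1.562, r_n = 32.81 kips; R_n = 16.41 + 3·32.81 = 114.8 kips → 57.4 kips.
Block shear: A_gv = 2.188, A_nv = 1.312, A_nt = 0.3438 in²; R_n = min(0.6F_uA_nv, 0.6F_yA_gv) + U_bs·F_u·A_nt = 79.19 kips → 39.6 kips.
Block shear governs: 39.6 kips.

39.6 kips (block shear governs)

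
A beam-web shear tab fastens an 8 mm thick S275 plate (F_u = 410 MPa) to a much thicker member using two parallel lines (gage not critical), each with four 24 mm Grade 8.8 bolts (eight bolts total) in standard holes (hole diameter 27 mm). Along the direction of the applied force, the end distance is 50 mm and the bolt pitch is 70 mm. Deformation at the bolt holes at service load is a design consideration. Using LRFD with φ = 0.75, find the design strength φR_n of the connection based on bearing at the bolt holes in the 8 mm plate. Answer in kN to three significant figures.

Per bolt r_n = 1.2 l_c t F_u ≤ 2.4 d t F_u; upper limit = 2.4 × 24 × 8 × 410 / 1000 = 188.9 kN.
Edge bolt: l_c = 50 − 27/2 = 36.5 mm → 1.2 × 36.5 × 8 × 410 / 1000 = 143.7 → r_n = 143.7 kN.
Interior bolts: l_c = 70 − 27 = 43 mm → 1.2 × 43 × 8 × 410 / 1000 = 169.2 → r_n = 169.2 kN.
R_n = 2 × 143.7 + 6 × 169.2 = 1303 kN.
Design strength φR_n = 0.75 × 1303 = 977 kN.

977 kN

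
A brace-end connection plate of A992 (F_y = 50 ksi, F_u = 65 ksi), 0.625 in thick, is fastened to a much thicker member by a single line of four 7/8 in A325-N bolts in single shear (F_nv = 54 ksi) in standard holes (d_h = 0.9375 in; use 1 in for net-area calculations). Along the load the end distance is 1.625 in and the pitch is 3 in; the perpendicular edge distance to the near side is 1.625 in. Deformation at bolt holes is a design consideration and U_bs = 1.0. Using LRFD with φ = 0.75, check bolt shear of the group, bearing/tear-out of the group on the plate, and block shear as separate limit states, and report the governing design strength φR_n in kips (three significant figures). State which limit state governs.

97.4 kips (bolt shear governs)

Bolt shear: A_b = π·0.875²/4 = 0.6013 in²; R_n = 54 × 0.6013 × 4 × 1 = 129.9 kips → 0.75 × 129.9 = 97.4 kips.
Bearing: edge l_c = 1.156, r_n = 56.37 kips; interior l_c = 2.062, r_n = 85.31 kips; R_n = 56.37 + 3·85.31 = 312.3 kips → 234 kips.
Block shear: A_gv = 6.641, A_nv = 4.453, A_nt = 0.7031 in²; R_n = min(0.6F_uA_nv, 0.6F_yA_gv) + U_bs·F_u·A_nt = 219.4 kips → 165 kips.
Bolt shear governs: 97.4 kips.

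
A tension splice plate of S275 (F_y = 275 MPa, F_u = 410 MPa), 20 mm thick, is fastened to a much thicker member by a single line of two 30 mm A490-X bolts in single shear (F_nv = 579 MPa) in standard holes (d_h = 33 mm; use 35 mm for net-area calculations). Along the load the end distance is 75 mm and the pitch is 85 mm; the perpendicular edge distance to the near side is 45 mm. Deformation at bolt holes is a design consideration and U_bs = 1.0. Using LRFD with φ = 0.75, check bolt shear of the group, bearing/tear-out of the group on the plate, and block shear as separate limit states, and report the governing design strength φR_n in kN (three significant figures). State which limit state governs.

565 kN (block shear governs)

Bolt shear: A_b = π·30²/4 = 706.9 mm²; R_n = 579 × 706.9 × 2 × 1 / 1000 = 818.5 kN → 0.75 × 818.5 = 614 kN.
Bearing: edge l_c = 58.5, r_n = 575.6 kN; interior l_c = 52, r_n = 511.7 kN; R_n = 575.6 + 1·511.7 = 1087 kN → 815 kN.
Block shear: A_gv = 3200, A_nv = 2150, A_nt = 550 mm²; R_n = min(0.6F_uA_nv, 0.6F_yA_gv) + U_bs·F_u·A_nt = 753.5 kN → 565 kN.
Block shear governs: 565 kN.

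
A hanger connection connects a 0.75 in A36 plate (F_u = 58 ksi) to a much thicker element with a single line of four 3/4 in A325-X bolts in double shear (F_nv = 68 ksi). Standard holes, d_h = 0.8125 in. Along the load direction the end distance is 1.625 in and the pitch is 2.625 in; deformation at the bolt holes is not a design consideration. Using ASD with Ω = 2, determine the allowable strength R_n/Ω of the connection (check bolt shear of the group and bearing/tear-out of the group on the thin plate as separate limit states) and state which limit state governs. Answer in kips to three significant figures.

120 kips (bolt shear governs)

Bolt shear: A_b = π·0.75²/4 = 0.4418 in²; R_n = 68 × 0.4418 × 4 × 2 = 240.3 kips → 240.3 / 2 = 120 kips.
Bearing (1.5 l_c t F_u ≤ 3.0 d t F_u): upper limit = 3.0·0.75·0.75·58 = 97.88 kips.
  Edge l_c = 1.625 − 0.8125/2 = 1.219 → r_n = 79.52 kips; interior l_c = 2.625 − 0.8125 = 1.812 → r_n = 97.88 kips.
  R_n,bearing = 1·79.52 + 3·97.88 = 373.1 kips → 373.1 / 2 = 187 kips.
Bolt shear governs: 120 kips.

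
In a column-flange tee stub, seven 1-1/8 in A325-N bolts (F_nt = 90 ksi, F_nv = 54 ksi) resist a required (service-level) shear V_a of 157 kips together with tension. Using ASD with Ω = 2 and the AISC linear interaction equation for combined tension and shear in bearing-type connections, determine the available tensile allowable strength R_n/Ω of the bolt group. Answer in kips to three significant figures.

145 kips

A_b = π·1.125²/4 = 0.994 in²; f_rv = 157 / (7 × 0.994) = 22.56 ksi.
F'_nt = 1.3 F_nt − (Ω F_nt / F_nv) f_rv = 1.3·90 − (2·90/54)·22.56 = 41.79 ksi, capped at F_nt → F'_nt = 41.79 ksi.
R_n = F'_nt · A_b · n = 41.79 × 0.994 × 7 = 290.8 kips.
Allowable strength R_n/Ω = 290.8 / 2 = 145 kips.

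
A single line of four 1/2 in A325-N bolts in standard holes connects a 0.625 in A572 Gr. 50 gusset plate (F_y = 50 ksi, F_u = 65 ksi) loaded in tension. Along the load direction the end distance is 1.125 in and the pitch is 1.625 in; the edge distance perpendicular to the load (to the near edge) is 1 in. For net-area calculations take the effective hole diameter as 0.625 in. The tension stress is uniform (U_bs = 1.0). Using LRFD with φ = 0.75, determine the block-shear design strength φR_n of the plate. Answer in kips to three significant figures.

Shear plane L_v = 1.125 + 3·1.625 = 6 in; A_gv = 6 × 0.625 = 3.75 in².
A_nv = (6 − 3.5·0.625) × 0.625 = 2.383 in².
A_nt = (1 − 0.5·0.625) × 0.625 = 0.4297 in².
0.6 F_u A_nv = 92.93 kips; 0.6 F_y A_gv = 112.5 kips → shear rupture governs the shear term.
R_n = 92.93 + 1.0 × 65 × 0.4297 = 120.9 kips.
Design strength φR_n = 0.75 × 120.9 = 90.6 kips.

90.6 kips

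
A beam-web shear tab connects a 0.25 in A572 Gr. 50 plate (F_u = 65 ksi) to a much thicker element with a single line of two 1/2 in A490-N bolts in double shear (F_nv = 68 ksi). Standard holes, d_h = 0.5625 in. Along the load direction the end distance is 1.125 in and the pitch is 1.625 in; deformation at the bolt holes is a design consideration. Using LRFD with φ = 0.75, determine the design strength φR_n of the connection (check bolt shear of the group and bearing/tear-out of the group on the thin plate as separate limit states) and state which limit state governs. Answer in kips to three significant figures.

27 kips (bearing governs)

Bolt shear: A_b = π·0.5²/4 = 0.1963 in²; R_n = 68 × 0.1963 × 2 × 2 = 53.41 kips → 0.75 × 53.41 = 40.1 kips.
Bearing (1.2 l_c t F_u ≤ 2.4 d t F_u): upper limit = 2.4·0.5·0.25·65 = 19.5 kips.
  Edge l_c = 1.125 − 0.5625/2 = 0.8438 → r_n = 16.45 kips; interior l_c = 1.625 − 0.5625 = 1.062 → r_n = 19.5 kips.
  R_n,bearing = 1·16.45 + 1·19.5 = 35.95 kips → 0.75 × 35.95 = 27 kips.
Bearing governs: 27 kips.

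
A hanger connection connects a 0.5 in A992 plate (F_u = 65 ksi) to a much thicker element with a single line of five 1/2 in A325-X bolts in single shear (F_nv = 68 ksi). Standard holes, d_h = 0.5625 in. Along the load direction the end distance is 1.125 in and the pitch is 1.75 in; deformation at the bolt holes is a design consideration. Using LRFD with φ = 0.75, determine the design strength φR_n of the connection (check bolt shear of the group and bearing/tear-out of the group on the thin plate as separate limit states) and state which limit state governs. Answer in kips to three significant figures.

50.1 kips (bolt shear governs)

Bolt shear: A_b = π·0.5²/4 = 0.1963 in²; R_n = 68 × 0.1963 × 5 × 1 = 66.76 kips → 0.75 × 66.76 = 50.1 kips.
Bearing (1.2 l_c t F_u ≤ 2.4 d t F_u): upper limit = 2.4·0.5·0.5·65 = 39 kips.
  Edge l_c = 1.125 − 0.5625/2 = 0.8438 → r_n = 32.91 kips; interior l_c = 1.75 − 0.5625 = 1.188 → r_n = 39 kips.
  R_n,bearing = 1·32.91 + 4·39 = 188.9 kips → 0.75 × 188.9 = 142 kips.
Bolt shear governs: 50.1 kips.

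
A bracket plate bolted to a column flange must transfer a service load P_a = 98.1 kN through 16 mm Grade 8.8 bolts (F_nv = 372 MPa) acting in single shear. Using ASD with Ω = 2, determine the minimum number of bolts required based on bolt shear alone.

3 bolts

A_b = π·16²/4 = 201.1 mm².
Per-bolt allowable strength R_n/Ω = 372 × 201.1 × 1 / 1000 / 2 = 37.4 kN.
n ≥ 98.1 / 37.4 = 2.623 → use 3 bolts.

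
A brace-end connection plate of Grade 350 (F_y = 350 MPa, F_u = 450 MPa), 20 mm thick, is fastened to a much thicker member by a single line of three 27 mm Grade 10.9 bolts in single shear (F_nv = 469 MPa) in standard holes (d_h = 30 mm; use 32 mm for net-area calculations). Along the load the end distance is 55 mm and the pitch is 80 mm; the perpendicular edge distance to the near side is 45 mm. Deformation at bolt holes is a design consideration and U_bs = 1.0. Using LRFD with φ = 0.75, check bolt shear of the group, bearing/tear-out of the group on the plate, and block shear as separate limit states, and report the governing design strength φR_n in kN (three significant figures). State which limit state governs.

Bolt shear: A_b = π·27²/4 = 572.6 mm²; R_n = 469 × 572.6 × 3 × 1 / 1000 = 805.6 kN → 0.75 × 805.6 = 604 kN.
Bearing: edge l_c = 40, r_n = 432 kN; interior l_c = 50, r_n = 540 kN; R_n = 432 + 2·540 = 1512 kN → 1130 kN.
Block shear: A_gv = 4300, A_nv = 2700, A_nt = 580 mm²; R_n = min(0.6F_uA_nv, 0.6F_yA_gv) + U_bs·F_u·A_nt = 990 kN → 742 kN.
Bolt shear governs: 604 kN.

604 kN (bolt shear governs)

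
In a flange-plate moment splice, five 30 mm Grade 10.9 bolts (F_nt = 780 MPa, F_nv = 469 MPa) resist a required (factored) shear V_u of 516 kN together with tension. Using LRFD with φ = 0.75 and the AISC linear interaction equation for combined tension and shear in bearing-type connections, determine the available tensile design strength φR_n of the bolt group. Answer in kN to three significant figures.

A_b = π·30²/4 = 706.9 mm²; f_rv = 516 × 1000 / (5 × 706.9) = 146 MPa.
F'_nt = 1.3 F_nt − (F_nt / φF_nv) f_rv = 1.3·780 − (780/(0.75·469))·146 = 690.3 MPa, capped at F_nt → F'_nt = 690.3 MPa.
R_n = F'_nt · A_b · n = 690.3 × 706.9 × 5 / 1000 = 2440 kN.
Design strength φR_n = 0.75 × 2440 = 1830 kN.

1830 kN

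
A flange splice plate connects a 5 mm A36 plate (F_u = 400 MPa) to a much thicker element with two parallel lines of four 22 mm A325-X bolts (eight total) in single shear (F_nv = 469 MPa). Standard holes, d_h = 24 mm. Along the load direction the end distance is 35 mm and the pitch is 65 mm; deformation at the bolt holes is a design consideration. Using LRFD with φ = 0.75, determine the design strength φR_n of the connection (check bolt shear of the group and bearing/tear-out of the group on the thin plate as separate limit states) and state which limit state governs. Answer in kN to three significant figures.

Bolt shear: A_b = π·22²/4 = 380.1 mm²; R_n = 469 × 380.1 × 8 × 1 / 1000 = 1426 kN → 0.75 × 1426 = 1070 kN.
Bearing (1.2 l_c t F_u ≤ 2.4 d t F_u): upper limit = 2.4·22·5·400 / 1000 = 105.6 kN.
  Edge l_c = 35 − 24/2 = 23 → r_n = 55.2 kN; interior l_c = 65 − 24 = 41 → r_n = 98.4 kN.
  R_n,bearing = 2·55.2 + 6·98.4 = 700.8 kN → 0.75 × 700.8 = 526 kN.
Bearing governs: 526 kN.

526 kN (bearing governs)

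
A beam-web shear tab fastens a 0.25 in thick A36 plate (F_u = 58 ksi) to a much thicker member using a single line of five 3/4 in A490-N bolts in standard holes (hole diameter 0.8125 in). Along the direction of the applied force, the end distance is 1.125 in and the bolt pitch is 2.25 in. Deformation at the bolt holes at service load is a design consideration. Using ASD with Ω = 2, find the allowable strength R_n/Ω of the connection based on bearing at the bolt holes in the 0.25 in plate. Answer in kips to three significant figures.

Per bolt r_n = 1.2 l_c t F_u ≤ 2.4 d t F_u; upper limit = 2.4 × 0.75 × 0.25 × 58 = 26.1 kips.
Edge bolt: l_c = 1.125 − 0.8125/2 = 0.7188 in → 1.2 × 0.7188 × 0.25 × 58 = 12.51 → r_n = 12.51 kips.
Interior bolts: l_c = 2.25 − 0.8125 = 1.438 in → 1.2 × 1.438 × 0.25 × 58 = 25.01 → r_n = 25.01 kips.
R_n = 1 × 12.51 + 4 × 25.01 = 112.6 kips.
Allowable strength R_n/Ω = 112.6 / 2 = 56.3 kips.

56.3 kips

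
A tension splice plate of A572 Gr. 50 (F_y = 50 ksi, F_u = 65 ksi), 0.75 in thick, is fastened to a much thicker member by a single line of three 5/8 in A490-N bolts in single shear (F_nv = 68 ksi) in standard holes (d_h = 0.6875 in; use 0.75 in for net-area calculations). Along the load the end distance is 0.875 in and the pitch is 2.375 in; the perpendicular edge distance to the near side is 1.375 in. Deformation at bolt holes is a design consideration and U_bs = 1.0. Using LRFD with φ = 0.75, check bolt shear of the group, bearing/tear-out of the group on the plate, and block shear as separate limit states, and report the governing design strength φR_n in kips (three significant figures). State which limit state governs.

46.9 kips (bolt shear governs)

Bolt shear: A_b = π·0.625²/4 = 0.3068 in²; R_n = 68 × 0.3068 × 3 × 1 = 62.59 kips → 0.75 × 62.59 = 46.9 kips.
Bearing: edge l_c = 0.5312, r_n = 31.08 kips; interior l_c = 1.688, r_n = 73.12 kips; R_n = 31.08 + 2·73.12 = 177.3 kips → 133 kips.
Block shear: A_gv = 4.219, A_nv = 2.812, A_nt = 0.75 in²; R_n = min(0.6F_uA_nv, 0.6F_yA_gv) + U_bs·F_u·A_nt = 158.4 kips → 119 kips.
Bolt shear governs: 46.9 kips.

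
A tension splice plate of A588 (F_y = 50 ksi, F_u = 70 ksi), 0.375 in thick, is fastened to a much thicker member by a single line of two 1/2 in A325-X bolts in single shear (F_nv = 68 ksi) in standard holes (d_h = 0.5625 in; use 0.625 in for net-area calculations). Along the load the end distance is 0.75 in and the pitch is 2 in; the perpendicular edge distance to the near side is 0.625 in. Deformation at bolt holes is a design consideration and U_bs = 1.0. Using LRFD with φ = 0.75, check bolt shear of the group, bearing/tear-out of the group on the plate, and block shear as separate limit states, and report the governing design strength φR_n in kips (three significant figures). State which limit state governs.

20 kips (bolt shear governs)

Bolt shear: A_b = π·0.5²/4 = 0.1963 in²; R_n = 68 × 0.1963 × 2 × 1 = 26.7 kips → 0.75 × 26.7 = 20 kips.
Bearing: edge l_c = 0.4688, r_n = 14.77 kips; interior l_c = 1.438, r_n = 31.5 kips; R_n = 14.77 + 1·31.5 = 46.27 kips → 34.7 kips.
Block shear: A_gv = 1.031, A_nv = 0.6797, A_nt = 0.1172 in²; R_n = min(0.6F_uA_nv, 0.6F_yA_gv) + U_bs·F_u·A_nt = 36.75 kips → 27.6 kips.
Bolt shear governs: 20 kips.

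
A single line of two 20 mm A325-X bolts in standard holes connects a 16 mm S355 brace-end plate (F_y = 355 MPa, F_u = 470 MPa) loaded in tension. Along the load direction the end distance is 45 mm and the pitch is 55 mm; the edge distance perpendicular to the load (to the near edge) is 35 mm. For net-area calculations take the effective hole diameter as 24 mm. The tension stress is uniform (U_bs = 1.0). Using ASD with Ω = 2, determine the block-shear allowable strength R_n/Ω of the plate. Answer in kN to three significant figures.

Shear plane L_v = 45 + 1·55 = 100 mm; A_gv = 100 × 16 = 1600 mm².
A_nv = (100 − 1.5·24) × 16 = 1024 mm².
A_nt = (35 − 0.5·24) × 16 = 368 mm².
0.6 F_u A_nv = 288.8 kN; 0.6 F_y A_gv = 340.8 kN → shear rupture governs the shear term.
R_n = 288.8 + 1.0 × 470 × 368 / 1000 = 461.7 kN.
Allowable strength R_n/Ω = 461.7 / 2 = 231 kN.

231 kN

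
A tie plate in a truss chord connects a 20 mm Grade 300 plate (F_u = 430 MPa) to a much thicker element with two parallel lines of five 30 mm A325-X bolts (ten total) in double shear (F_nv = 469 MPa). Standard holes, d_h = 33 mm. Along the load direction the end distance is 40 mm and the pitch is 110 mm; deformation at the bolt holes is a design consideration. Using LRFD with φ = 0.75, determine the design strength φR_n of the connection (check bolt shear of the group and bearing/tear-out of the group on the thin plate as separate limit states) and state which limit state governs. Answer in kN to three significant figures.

Bolt shear: A_b = π·30²/4 = 706.9 mm²; R_n = 469 × 706.9 × 10 × 2 / 1000 = 6630 kN → 0.75 × 6630 = 4970 kN.
Bearing (1.2 l_c t F_u ≤ 2.4 d t F_u): upper limit = 2.4·30·20·430 / 1000 = 619.2 kN.
  Edge l_c = 40 − 33/2 = 23.5 → r_n = 242.5 kN; interior l_c = 110 − 33 = 77 → r_n = 619.2 kN.
  R_n,bearing = 2·242.5 + 8·619.2 = 5439 kN → 0.75 × 5439 = 4080 kN.
Bearing governs: 4080 kN.

4080 kN (bearing governs)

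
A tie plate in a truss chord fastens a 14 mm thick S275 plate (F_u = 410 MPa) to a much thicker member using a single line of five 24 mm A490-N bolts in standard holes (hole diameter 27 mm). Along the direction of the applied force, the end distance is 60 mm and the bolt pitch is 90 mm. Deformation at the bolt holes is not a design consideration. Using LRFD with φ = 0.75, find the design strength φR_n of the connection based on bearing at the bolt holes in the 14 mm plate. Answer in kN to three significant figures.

Per bolt r_n = 1.5 l_c t F_u ≤ 3.0 d t F_u; upper limit = 3.0 × 24 × 14 × 410 / 1000 = 413.3 kN.
Edge bolt: l_c = 60 − 27/2 = 46.5 mm → 1.5 × 46.5 × 14 × 410 / 1000 = 400.4 → r_n = 400.4 kN.
Interior bolts: l_c = 90 − 27 = 63 mm → 1.5 × 63 × 14 × 410 / 1000 = 542.4 → r_n = 413.3 kN.
R_n = 1 × 400.4 + 4 × 413.3 = 2053 kN.
Design strength φR_n = 0.75 × 2053 = 1540 kN.

1540 kN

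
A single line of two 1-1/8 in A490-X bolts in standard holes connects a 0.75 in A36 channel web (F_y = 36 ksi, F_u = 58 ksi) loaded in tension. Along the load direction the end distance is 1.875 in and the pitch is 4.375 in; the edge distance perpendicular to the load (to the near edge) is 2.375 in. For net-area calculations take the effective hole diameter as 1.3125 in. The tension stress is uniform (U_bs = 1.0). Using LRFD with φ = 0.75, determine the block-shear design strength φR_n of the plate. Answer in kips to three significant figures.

132 kips

Shear plane L_v = 1.875 + 1·4.375 = 6.25 in; A_gv = 6.25 × 0.75 = 4.688 in².
A_nv = (6.25 − 1.5·1.3125) × 0.75 = 3.211 in².
A_nt = (2.375 − 0.5·1.3125) × 0.75 = 1.289 in².
0.6 F_u A_nv = 111.7 kips; 0.6 F_y A_gv = 101.2 kips → shear yielding governs the shear term.
R_n = 101.2 + 1.0 × 58 × 1.289 = 176 kips.
Design strength φR_n = 0.75 × 176 = 132 kips.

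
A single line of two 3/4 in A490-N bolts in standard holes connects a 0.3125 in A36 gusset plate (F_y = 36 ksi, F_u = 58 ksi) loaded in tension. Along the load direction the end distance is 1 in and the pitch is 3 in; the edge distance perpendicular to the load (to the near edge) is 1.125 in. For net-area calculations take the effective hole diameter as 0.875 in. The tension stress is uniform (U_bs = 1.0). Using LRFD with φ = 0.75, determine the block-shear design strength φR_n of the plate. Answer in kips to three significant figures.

29.6 kips

Shear plane L_v = 1 + 1·3 = 4 in; A_gv = 4 × 0.3125 = 1.25 in².
A_nv = (4 − 1.5·0.875) × 0.3125 = 0.8398 in².
A_nt = (1.125 − 0.5·0.875) × 0.3125 = 0.2148 in².
0.6 F_u A_nv = 29.23 kips; 0.6 F_y A_gv = 27 kips → shear yielding governs the shear term.
R_n = 27 + 1.0 × 58 × 0.2148 = 39.46 kips.
Design strength φR_n = 0.75 × 39.46 = 29.6 kips.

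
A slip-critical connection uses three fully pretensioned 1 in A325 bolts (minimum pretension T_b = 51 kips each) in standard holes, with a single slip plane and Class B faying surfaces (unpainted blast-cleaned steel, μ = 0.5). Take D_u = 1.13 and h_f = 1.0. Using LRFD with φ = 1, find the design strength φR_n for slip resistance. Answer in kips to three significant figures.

R_n = μ · D_u · h_f · T_b · n_s · n_b = 0.5 × 1.13 × 1.0 × 51 × 1 × 3 = 86.44 kips.
Design strength φR_n = 1 × 86.44 = 86.4 kips.

86.4 kips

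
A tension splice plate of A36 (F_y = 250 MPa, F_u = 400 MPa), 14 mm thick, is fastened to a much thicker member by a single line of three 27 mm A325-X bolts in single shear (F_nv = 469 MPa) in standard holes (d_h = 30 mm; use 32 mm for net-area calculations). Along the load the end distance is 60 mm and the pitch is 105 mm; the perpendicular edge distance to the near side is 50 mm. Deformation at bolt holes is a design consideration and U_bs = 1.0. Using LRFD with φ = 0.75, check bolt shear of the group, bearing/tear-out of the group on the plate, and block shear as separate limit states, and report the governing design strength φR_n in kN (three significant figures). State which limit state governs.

568 kN (block shear governs)

Bolt shear: A_b = π·27²/4 = 572.6 mm²; R_n = 469 × 572.6 × 3 × 1 / 1000 = 805.6 kN → 0.75 × 805.6 = 604 kN.
Bearing: edge l_c = 45, r_n = 302.4 kN; interior l_c = 75, r_n = 362.9 kN; R_n = 302.4 + 2·362.9 = 1028 kN → 771 kN.
Block shear: A_gv = 3780, A_nv = 2660, A_nt = 476 mm²; R_n = min(0.6F_uA_nv, 0.6F_yA_gv) + U_bs·F_u·A_nt = 757.4 kN → 568 kN.
Block shear governs: 568 kN.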